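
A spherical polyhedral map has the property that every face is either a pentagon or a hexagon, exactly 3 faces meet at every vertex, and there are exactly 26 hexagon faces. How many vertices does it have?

Let x be the number of pentagons; then F = 26 + x.
Edge–face incidences: 2E = 6·26 + 5·x = 156 + 5x.
Every vertex has degree 3, so 3V = 2E.
Euler: V − E + F = 2 ⇒ (2E)/3 − E + (26 + x) = 2.
Multiply by 6: 2·(2E) − 3·(2E) + 6·(26 + x) = 12, i.e. 156 + 6x − (156 + 5x) = 12.
Collecting terms: x = 12.
Then 2E = 156 + 5·12 = 216, so E = 108, V = 2E/3 = 72, F = 26 + 12 = 38.

72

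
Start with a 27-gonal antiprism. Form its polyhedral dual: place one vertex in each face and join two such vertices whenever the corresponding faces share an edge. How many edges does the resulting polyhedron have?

The base solid has V = 54, E = 108, F = 56.
The dual swaps V and F and preserves E: V′ = F = 56, E′ = E = 108, F′ = V = 54.

108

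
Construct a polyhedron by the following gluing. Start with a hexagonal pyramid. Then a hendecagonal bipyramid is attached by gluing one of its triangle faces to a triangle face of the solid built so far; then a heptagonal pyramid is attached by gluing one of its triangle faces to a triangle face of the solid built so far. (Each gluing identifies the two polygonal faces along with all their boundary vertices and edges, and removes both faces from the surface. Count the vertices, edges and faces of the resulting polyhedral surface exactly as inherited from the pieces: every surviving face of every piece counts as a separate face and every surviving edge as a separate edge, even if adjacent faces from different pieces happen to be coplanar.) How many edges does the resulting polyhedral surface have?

A hexagonal pyramid: V=7, E=12, F=7.
Attach a hendecagonal bipyramid (V=13, E=33, F=22) along a 3-gon: merge 3 vertices and 3 edges, delete both glued faces → V=17, E=42, F=27.
Attach a heptagonal pyramid (V=8, E=14, F=8) along a 3-gon: merge 3 vertices and 3 edges, delete both glued faces → V=22, E=53, F=33.
Check: V − E + F = 22 − 53 + 33 = 2.

53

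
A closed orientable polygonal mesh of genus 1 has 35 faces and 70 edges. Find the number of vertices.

For a closed orientable surface of genus 1, χ = 2 − 2·1 = 0.
V = 0 + E − F = 0 + 70 − 35 = 35.

35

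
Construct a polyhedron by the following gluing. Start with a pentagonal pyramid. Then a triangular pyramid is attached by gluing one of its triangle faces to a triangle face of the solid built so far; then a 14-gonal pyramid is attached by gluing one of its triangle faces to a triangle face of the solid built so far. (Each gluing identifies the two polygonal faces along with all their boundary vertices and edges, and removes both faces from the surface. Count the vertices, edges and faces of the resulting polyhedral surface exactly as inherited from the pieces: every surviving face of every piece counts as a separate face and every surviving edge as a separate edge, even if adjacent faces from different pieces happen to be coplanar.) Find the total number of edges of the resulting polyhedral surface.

38

A pentagonal pyramid: V=6, E=10, F=6.
Attach a triangular pyramid (V=4, E=6, F=4) along a 3-gon: merge 3 vertices and 3 edges, delete both glued faces → V=7, E=13, F=8.
Attach a 14-gonal pyramid (V=15, E=28, F=15) along a 3-gon: merge 3 vertices and 3 edges, delete both glued faces → V=19, E=38, F=21.
Check: V − E + F = 19 − 38 + 21 = 2.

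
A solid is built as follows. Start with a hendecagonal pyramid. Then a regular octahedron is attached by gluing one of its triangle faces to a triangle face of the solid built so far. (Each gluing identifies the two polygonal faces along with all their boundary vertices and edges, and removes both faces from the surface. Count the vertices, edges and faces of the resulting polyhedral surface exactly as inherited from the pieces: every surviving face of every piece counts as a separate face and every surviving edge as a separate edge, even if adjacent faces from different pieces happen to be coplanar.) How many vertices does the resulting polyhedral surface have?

15

A hendecagonal pyramid: V=12, E=22, F=12.
Attach a regular octahedron (V=6, E=12, F=8) along a 3-gon: merge 3 vertices and 3 edges, delete both glued faces → V=15, E=31, F=18.
Check: V − E + F = 15 − 31 + 18 = 2.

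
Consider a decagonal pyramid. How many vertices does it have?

11

A pyramid on an n-gon base has one n-gon and n triangles: V = 10 + 1 = 11, E = 2·10 = 20, F = 10 + 1 = 11.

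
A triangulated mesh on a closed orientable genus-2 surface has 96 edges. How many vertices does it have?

χ = 2 − 2·2 = -2, and every face is a triangle so 3F = 2E.
F = 2E/3 = 64. Then V = -2 + E − F = -2 + 96 − 64 = 30.

30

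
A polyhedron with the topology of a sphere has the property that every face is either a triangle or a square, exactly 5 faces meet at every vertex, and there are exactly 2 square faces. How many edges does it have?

40

Let x be the number of triangles; then F = 2 + x.
Edge–face incidences: 2E = 4·2 + 3·x = 8 + 3x.
Every vertex has degree 5, so 5V = 2E.
Euler: V − E + F = 2 ⇒ (2E)/5 − E + (2 + x) = 2.
Multiply by 10: 2·(2E) − 5·(2E) + 10·(2 + x) = 20, i.e. 20 + 10x − 3·(8 + 3x) = 20.
Collecting terms: x − 4 = 20, so x = 24.
Then 2E = 8 + 3·24 = 80, so E = 40, V = 2E/5 = 16, F = 2 + 24 = 26.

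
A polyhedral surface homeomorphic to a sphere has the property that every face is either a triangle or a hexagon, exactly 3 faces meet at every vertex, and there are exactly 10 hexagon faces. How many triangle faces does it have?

Let x be the number of triangles; then F = 10 + x.
Edge–face incidences: 2E = 6·10 + 3·x = 60 + 3x.
Every vertex has degree 3, so 3V = 2E.
Euler: V − E + F = 2 ⇒ (2E)/3 − E + (10 + x) = 2.
Multiply by 6: 2·(2E) − 3·(2E) + 6·(10 + x) = 12, i.e. 60 + 6x − (60 + 3x) = 12.
Collecting terms: 3x = 12, so x = 4.
Then 2E = 60 + 3·4 = 72, so E = 36, V = 2E/3 = 24, F = 10 + 4 = 14.

4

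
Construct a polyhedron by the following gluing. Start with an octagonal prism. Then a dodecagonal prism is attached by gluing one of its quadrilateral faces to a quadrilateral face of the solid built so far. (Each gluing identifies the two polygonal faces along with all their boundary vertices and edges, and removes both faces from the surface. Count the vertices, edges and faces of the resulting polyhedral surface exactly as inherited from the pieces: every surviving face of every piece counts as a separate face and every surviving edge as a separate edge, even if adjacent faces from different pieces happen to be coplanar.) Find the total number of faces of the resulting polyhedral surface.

22

An octagonal prism: V=16, E=24, F=10.
Attach a dodecagonal prism (V=24, E=36, F=14) along a 4-gon: merge 4 vertices and 4 edges, delete both glued faces → V=36, E=56, F=22.
Check: V − E + F = 36 − 56 + 22 = 2.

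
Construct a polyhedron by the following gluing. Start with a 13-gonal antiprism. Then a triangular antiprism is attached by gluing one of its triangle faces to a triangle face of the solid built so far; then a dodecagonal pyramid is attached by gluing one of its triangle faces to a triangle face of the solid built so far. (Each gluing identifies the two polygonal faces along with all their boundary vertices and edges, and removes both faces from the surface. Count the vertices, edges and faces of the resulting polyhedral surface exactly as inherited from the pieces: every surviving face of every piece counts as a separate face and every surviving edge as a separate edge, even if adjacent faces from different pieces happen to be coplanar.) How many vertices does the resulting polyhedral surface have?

39

A 13-gonal antiprism: V=26, E=52, F=28.
Attach a triangular antiprism (V=6, E=12, F=8) along a 3-gon: merge 3 vertices and 3 edges, delete both glued faces → V=29, E=61, F=34.
Attach a dodecagonal pyramid (V=13, E=24, F=13) along a 3-gon: merge 3 vertices and 3 edges, delete both glued faces → V=39, E=82, F=45.
Check: V − E + F = 39 − 82 + 45 = 2.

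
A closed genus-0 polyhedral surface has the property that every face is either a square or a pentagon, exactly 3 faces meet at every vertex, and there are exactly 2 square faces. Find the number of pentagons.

Let x be the number of pentagons; then F = 2 + x.
Edge–face incidences: 2E = 4·2 + 5·x = 8 + 5x.
Every vertex has degree 3, so 3V = 2E.
Euler: V − E + F = 2 ⇒ (2E)/3 − E + (2 + x) = 2.
Multiply by 6: 2·(2E) − 3·(2E) + 6·(2 + x) = 12, i.e. 12 + 6x − (8 + 5x) = 12.
Collecting terms: x + 4 = 12, so x = 8.
Then 2E = 8 + 5·8 = 48, so E = 24, V = 2E/3 = 16, F = 2 + 8 = 10.

8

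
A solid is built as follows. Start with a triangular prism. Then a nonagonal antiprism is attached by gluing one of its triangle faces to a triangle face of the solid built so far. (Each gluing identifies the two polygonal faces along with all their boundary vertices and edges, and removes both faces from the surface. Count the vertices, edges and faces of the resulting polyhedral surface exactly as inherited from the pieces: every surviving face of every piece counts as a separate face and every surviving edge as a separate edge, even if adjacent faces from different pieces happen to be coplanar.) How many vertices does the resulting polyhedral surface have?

A triangular prism: V=6, E=9, F=5.
Attach a nonagonal antiprism (V=18, E=36, F=20) along a 3-gon: merge 3 vertices and 3 edges, delete both glued faces → V=21, E=42, F=23.
Check: V − E + F = 21 − 42 + 23 = 2.

21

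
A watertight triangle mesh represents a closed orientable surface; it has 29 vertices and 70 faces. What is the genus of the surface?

4

Every face is a triangle, so 2E = 3·70 = 210, giving E = 105.
χ = V − E + F = 29 − 105 + 70 = -6.
For a closed orientable surface χ = 2 − 2g, so g = (2 − (-6))/2 = 4.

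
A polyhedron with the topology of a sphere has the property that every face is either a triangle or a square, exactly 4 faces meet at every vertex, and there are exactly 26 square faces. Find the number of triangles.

8

Let x be the number of triangles; then F = 26 + x.
Edge–face incidences: 2E = 4·26 + 3·x = 104 + 3x.
Every vertex has degree 4, so 4V = 2E.
Euler: V − E + F = 2 ⇒ (2E)/4 − E + (26 + x) = 2.
Multiply by 8: 2·(2E) − 4·(2E) + 8·(26 + x) = 16, i.e. 208 + 8x − 2·(104 + 3x) = 16.
Collecting terms: 2x = 16, so x = 8.
Then 2E = 104 + 3·8 = 128, so E = 64, V = 2E/4 = 32, F = 26 + 8 = 34.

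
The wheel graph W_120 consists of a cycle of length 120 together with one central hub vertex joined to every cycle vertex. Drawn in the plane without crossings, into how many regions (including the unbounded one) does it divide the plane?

W_120 has V = 120 + 1 = 121 vertices and E = 2·120 = 240 edges.
By Euler's formula F = 2 − V + E = 2 − 121 + 240 = 121.

121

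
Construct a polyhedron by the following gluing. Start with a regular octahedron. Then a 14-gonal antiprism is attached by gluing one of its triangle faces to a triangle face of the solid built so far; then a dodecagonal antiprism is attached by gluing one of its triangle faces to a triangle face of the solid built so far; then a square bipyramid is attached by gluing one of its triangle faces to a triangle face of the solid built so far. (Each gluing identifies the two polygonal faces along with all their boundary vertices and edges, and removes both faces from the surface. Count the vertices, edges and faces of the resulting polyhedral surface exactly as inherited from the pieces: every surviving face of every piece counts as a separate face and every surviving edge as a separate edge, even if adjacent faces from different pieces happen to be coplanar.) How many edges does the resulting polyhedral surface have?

A regular octahedron: V=6, E=12, F=8.
Attach a 14-gonal antiprism (V=28, E=56, F=30) along a 3-gon: merge 3 vertices and 3 edges, delete both glued faces → V=31, E=65, F=36.
Attach a dodecagonal antiprism (V=24, E=48, F=26) along a 3-gon: merge 3 vertices and 3 edges, delete both glued faces → V=52, E=110, F=60.
Attach a square bipyramid (V=6, E=12, F=8) along a 3-gon: merge 3 vertices and 3 edges, delete both glued faces → V=55, E=119, F=66.
Check: V − E + F = 55 − 119 + 66 = 2.

119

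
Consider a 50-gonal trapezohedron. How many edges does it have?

200

The n-trapezohedron (dual of the n-antiprism) has V = 2·50 + 2 = 102, E = 4·50 = 200, F = 2·50 = 100.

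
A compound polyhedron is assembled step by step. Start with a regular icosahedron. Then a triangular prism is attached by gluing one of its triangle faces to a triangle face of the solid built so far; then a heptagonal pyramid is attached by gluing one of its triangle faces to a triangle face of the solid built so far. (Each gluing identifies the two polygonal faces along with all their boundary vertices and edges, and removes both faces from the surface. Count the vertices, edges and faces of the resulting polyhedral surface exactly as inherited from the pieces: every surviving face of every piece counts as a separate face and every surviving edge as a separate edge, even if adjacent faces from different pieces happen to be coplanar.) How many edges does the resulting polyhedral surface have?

A regular icosahedron: V=12, E=30, F=20.
Attach a triangular prism (V=6, E=9, F=5) along a 3-gon: merge 3 vertices and 3 edges, delete both glued faces → V=15, E=36, F=23.
Attach a heptagonal pyramid (V=8, E=14, F=8) along a 3-gon: merge 3 vertices and 3 edges, delete both glued faces → V=20, E=47, F=29.
Check: V − E + F = 20 − 47 + 29 = 2.

47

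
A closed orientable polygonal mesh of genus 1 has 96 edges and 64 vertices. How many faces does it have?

For a closed orientable surface of genus 1, χ = 2 − 2·1 = 0.
F = 0 − V + E = 0 − 64 + 96 = 32.

32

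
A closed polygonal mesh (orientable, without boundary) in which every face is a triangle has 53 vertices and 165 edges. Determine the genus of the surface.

Every face is a triangle and each edge borders two faces, so 3F = 2·165, giving F = 110.
χ = V − E + F = 53 − 165 + 110 = -2.
For a closed orientable surface χ = 2 − 2g, so g = (2 − (-2))/2 = 2.

2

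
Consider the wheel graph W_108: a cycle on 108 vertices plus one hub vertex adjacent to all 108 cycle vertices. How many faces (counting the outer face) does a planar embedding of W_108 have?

W_108 has V = 108 + 1 = 109 vertices and E = 2·108 = 216 edges.
By Euler's formula F = 2 − V + E = 2 − 109 + 216 = 109.

109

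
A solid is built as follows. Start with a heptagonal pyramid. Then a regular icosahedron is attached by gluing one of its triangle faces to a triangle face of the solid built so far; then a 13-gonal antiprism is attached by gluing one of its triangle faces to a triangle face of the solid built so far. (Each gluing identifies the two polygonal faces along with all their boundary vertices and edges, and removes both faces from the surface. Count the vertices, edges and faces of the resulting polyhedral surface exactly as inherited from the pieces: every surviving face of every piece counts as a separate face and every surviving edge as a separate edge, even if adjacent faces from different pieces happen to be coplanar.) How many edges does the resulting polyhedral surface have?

A heptagonal pyramid: V=8, E=14, F=8.
Attach a regular icosahedron (V=12, E=30, F=20) along a 3-gon: merge 3 vertices and 3 edges, delete both glued faces → V=17, E=41, F=26.
Attach a 13-gonal antiprism (V=26, E=52, F=28) along a 3-gon: merge 3 vertices and 3 edges, delete both glued faces → V=40, E=90, F=52.
Check: V − E + F = 40 − 90 + 52 = 2.

90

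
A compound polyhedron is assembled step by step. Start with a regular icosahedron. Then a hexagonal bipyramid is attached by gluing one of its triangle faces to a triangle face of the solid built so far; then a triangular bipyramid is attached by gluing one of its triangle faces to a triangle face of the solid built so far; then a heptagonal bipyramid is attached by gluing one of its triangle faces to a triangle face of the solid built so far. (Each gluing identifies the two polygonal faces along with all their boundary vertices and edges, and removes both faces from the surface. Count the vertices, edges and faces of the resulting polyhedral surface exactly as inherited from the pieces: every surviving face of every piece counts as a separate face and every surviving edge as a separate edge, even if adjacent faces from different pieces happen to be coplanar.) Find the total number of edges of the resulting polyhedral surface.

69

A regular icosahedron: V=12, E=30, F=20.
Attach a hexagonal bipyramid (V=8, E=18, F=12) along a 3-gon: merge 3 vertices and 3 edges, delete both glued faces → V=17, E=45, F=30.
Attach a triangular bipyramid (V=5, E=9, F=6) along a 3-gon: merge 3 vertices and 3 edges, delete both glued faces → V=19, E=51, F=34.
Attach a heptagonal bipyramid (V=9, E=21, F=14) along a 3-gon: merge 3 vertices and 3 edges, delete both glued faces → V=25, E=69, F=46.
Check: V − E + F = 25 − 69 + 46 = 2.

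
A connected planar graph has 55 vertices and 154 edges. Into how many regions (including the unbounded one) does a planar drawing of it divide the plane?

101

Euler's formula for a connected plane graph: V − E + F = 2, so F = 2 − 55 + 154 = 101.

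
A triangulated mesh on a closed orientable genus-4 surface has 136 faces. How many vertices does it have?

62

χ = 2 − 2·4 = -6, and every face is a triangle so 3F = 2E.
E = 3·136/2 = 204. Then V = -6 + E − F = -6 + 204 − 136 = 62.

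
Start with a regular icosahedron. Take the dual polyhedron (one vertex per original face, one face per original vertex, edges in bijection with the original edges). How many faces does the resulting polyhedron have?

12

The base solid has V = 12, E = 30, F = 20.
The dual swaps V and F and preserves E: V′ = F = 20, E′ = E = 30, F′ = V = 12.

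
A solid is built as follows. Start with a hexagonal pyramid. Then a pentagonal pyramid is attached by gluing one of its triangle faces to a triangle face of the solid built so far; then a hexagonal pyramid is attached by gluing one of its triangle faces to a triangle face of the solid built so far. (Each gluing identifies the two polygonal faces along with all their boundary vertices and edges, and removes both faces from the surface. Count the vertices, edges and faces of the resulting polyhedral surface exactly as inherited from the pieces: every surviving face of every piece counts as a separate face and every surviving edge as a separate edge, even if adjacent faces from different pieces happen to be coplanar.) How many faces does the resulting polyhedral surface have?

16

A hexagonal pyramid: V=7, E=12, F=7.
Attach a pentagonal pyramid (V=6, E=10, F=6) along a 3-gon: merge 3 vertices and 3 edges, delete both glued faces → V=10, E=19, F=11.
Attach a hexagonal pyramid (V=7, E=12, F=7) along a 3-gon: merge 3 vertices and 3 edges, delete both glued faces → V=14, E=28, F=16.
Check: V − E + F = 14 − 28 + 16 = 2.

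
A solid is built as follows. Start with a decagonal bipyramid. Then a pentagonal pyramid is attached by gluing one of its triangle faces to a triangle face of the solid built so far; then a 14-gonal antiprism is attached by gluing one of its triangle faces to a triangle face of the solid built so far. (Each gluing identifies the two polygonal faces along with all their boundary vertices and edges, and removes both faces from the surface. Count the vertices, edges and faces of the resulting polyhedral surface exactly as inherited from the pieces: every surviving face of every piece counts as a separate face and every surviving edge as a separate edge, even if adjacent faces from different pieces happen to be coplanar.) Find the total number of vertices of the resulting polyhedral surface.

A decagonal bipyramid: V=12, E=30, F=20.
Attach a pentagonal pyramid (V=6, E=10, F=6) along a 3-gon: merge 3 vertices and 3 edges, delete both glued faces → V=15, E=37, F=24.
Attach a 14-gonal antiprism (V=28, E=56, F=30) along a 3-gon: merge 3 vertices and 3 edges, delete both glued faces → V=40, E=90, F=52.
Check: V − E + F = 40 − 90 + 52 = 2.

40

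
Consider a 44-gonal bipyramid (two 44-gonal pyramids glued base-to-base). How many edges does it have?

132

A bipyramid over an n-gon has 2n triangular faces and n + 2 vertices: V = 44 + 2 = 46, E = 3·44 = 132, F = 2·44 = 88.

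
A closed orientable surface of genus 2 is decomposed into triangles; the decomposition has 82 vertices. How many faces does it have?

χ = 2 − 2·2 = -2, and every face is a triangle so 3F = 2E.
V − E + F = -2 with E = 3F/2 gives 82 − (3/2 − 1)·F = -2, so F = 168 and E = 252.

168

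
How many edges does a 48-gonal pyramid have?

A pyramid on an n-gon base has one n-gon and n triangles: V = 48 + 1 = 49, E = 2·48 = 96, F = 48 + 1 = 49.

96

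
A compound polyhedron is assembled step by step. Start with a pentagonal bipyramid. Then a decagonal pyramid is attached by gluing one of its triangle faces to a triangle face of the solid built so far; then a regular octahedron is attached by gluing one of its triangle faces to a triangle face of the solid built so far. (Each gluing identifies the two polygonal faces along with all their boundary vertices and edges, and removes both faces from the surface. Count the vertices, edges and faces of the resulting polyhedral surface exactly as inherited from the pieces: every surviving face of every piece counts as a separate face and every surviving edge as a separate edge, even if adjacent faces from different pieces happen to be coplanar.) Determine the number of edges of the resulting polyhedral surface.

A pentagonal bipyramid: V=7, E=15, F=10.
Attach a decagonal pyramid (V=11, E=20, F=11) along a 3-gon: merge 3 vertices and 3 edges, delete both glued faces → V=15, E=32, F=19.
Attach a regular octahedron (V=6, E=12, F=8) along a 3-gon: merge 3 vertices and 3 edges, delete both glued faces → V=18, E=41, F=25.
Check: V − E + F = 18 − 41 + 25 = 2.

41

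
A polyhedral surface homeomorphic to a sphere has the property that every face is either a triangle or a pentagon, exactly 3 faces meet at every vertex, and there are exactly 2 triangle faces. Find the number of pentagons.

6

Let x be the number of pentagons; then F = 2 + x.
Edge–face incidences: 2E = 3·2 + 5·x = 6 + 5x.
Every vertex has degree 3, so 3V = 2E.
Euler: V − E + F = 2 ⇒ (2E)/3 − E + (2 + x) = 2.
Multiply by 6: 2·(2E) − 3·(2E) + 6·(2 + x) = 12, i.e. 12 + 6x − (6 + 5x) = 12.
Collecting terms: x + 6 = 12, so x = 6.
Then 2E = 6 + 5·6 = 36, so E = 18, V = 2E/3 = 12, F = 2 + 6 = 8.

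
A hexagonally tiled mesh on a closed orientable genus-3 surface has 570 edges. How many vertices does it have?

376

χ = 2 − 2·3 = -4, and every face is a hexagon so 6F = 2E.
F = 2E/6 = 190. Then V = -4 + E − F = -4 + 570 − 190 = 376.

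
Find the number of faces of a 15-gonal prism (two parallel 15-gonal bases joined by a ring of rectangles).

17

A prism on an n-gon has two n-gon bases and n rectangular sides: V = 2·15 = 30, E = 3·15 = 45, F = 15 + 2 = 17.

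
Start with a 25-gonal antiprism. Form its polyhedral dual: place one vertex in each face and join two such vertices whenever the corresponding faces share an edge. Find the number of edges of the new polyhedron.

100

The base solid has V = 50, E = 100, F = 52.
The dual swaps V and F and preserves E: V′ = F = 52, E′ = E = 100, F′ = V = 50.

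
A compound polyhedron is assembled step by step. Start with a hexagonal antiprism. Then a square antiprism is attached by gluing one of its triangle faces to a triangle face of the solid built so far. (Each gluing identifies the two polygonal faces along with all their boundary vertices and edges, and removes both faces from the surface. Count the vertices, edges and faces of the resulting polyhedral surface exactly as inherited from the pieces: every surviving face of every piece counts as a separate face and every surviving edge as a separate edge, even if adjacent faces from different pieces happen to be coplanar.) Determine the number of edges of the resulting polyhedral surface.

A hexagonal antiprism: V=12, E=24, F=14.
Attach a square antiprism (V=8, E=16, F=10) along a 3-gon: merge 3 vertices and 3 edges, delete both glued faces → V=17, E=37, F=22.
Check: V − E + F = 17 − 37 + 22 = 2.

37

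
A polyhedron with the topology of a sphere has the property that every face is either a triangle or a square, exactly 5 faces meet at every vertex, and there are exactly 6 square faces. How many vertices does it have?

24

Let x be the number of triangles; then F = 6 + x.
Edge–face incidences: 2E = 4·6 + 3·x = 24 + 3x.
Every vertex has degree 5, so 5V = 2E.
Euler: V − E + F = 2 ⇒ (2E)/5 − E + (6 + x) = 2.
Multiply by 10: 2·(2E) − 5·(2E) + 10·(6 + x) = 20, i.e. 60 + 10x − 3·(24 + 3x) = 20.
Collecting terms: x − 12 = 20, so x = 32.
Then 2E = 24 + 3·32 = 120, so E = 60, V = 2E/5 = 24, F = 6 + 32 = 38.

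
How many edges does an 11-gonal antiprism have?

44

An antiprism on an n-gon has two n-gon caps and 2n triangles: V = 2·11 = 22, E = 4·11 = 44, F = 2·11 + 2 = 24.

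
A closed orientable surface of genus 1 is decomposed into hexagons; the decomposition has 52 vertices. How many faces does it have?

26

χ = 2 − 2·1 = 0, and every face is a hexagon so 6F = 2E.
V − E + F = 0 with E = 6F/2 gives 52 − (6/2 − 1)·F = 0, so F = 26 and E = 78.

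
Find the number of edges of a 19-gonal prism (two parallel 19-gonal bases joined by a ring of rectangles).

57

A prism on an n-gon has two n-gon bases and n rectangular sides: V = 2·19 = 38, E = 3·19 = 57, F = 19 + 2 = 21.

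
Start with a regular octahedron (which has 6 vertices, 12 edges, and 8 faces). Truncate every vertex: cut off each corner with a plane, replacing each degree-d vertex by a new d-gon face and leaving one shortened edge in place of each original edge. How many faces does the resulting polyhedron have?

Truncation replaces each original edge-end by a new vertex, so V′ = 2E = 24.
Each original edge survives, and each old vertex of degree d contributes d new edges; summing degrees gives Σd = 2E, so E′ = E + 2E = 3E = 36.
Each original face survives and each original vertex becomes one new face: F′ = F + V = 14.

14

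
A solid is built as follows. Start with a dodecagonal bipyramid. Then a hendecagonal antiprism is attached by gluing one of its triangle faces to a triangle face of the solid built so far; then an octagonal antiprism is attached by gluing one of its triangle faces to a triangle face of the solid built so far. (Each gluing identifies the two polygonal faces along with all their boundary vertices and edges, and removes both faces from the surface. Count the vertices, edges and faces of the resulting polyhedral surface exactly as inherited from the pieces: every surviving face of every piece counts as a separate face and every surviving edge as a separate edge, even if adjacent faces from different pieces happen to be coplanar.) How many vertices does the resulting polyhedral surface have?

46

A dodecagonal bipyramid: V=14, E=36, F=24.
Attach a hendecagonal antiprism (V=22, E=44, F=24) along a 3-gon: merge 3 vertices and 3 edges, delete both glued faces → V=33, E=77, F=46.
Attach an octagonal antiprism (V=16, E=32, F=18) along a 3-gon: merge 3 vertices and 3 edges, delete both glued faces → V=46, E=106, F=62.
Check: V − E + F = 46 − 106 + 62 = 2.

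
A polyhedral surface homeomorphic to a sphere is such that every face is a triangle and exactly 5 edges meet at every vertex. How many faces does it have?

20

Each face has 3 edges and each edge borders two faces, so 2E = 3F.
Each vertex has degree 5, so 5V = 2E and hence V = 3F/5.
Euler: V − E + F = 2 ⇒ (3F/5) − (3F/2) + F = 2.
Multiply by 10: (6 − 15 + 10)F = 20, i.e. 1F = 20.
So F = 20, E = 3·20/2 = 30, V = 3·20/5 = 12.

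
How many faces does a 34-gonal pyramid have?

35

A pyramid on an n-gon base has one n-gon and n triangles: V = 34 + 1 = 35, E = 2·34 = 68, F = 34 + 1 = 35.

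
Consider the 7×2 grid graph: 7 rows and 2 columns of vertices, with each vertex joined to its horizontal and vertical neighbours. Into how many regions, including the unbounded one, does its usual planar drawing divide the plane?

7

The grid has V = 7·2 = 14 vertices and E = 7·1 + 2·6 = 19 edges.
F = 2 − V + E = 2 − 14 + 19 = 7.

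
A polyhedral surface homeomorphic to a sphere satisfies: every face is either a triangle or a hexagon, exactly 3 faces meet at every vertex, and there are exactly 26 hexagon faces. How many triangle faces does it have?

Let x be the number of triangles; then F = 26 + x.
Edge–face incidences: 2E = 6·26 + 3·x = 156 + 3x.
Every vertex has degree 3, so 3V = 2E.
Euler: V − E + F = 2 ⇒ (2E)/3 − E + (26 + x) = 2.
Multiply by 6: 2·(2E) − 3·(2E) + 6·(26 + x) = 12, i.e. 156 + 6x − (156 + 3x) = 12.
Collecting terms: 3x = 12, so x = 4.
Then 2E = 156 + 3·4 = 168, so E = 84, V = 2E/3 = 56, F = 26 + 4 = 30.

4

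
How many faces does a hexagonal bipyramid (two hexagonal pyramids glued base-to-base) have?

A bipyramid over an n-gon has 2n triangular faces and n + 2 vertices: V = 6 + 2 = 8, E = 3·6 = 18, F = 2·6 = 12.
Check: V − E + F = 8 − 18 + 12 = 2.

12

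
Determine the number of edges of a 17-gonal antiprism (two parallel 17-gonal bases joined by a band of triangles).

An antiprism on an n-gon has two n-gon caps and 2n triangles: V = 2·17 = 34, E = 4·17 = 68, F = 2·17 + 2 = 36.
Check: V − E + F = 34 − 68 + 36 = 2.

68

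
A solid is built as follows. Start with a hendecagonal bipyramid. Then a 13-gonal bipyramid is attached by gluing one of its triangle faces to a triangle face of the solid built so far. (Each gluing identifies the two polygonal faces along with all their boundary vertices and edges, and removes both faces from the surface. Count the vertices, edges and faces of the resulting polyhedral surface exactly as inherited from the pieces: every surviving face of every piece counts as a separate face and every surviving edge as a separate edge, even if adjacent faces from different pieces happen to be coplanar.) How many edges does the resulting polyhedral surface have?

69

A hendecagonal bipyramid: V=13, E=33, F=22.
Attach a 13-gonal bipyramid (V=15, E=39, F=26) along a 3-gon: merge 3 vertices and 3 edges, delete both glued faces → V=25, E=69, F=46.
Check: V − E + F = 25 − 69 + 46 = 2.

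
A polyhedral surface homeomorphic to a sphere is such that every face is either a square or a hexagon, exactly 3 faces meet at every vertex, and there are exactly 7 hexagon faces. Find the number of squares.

6

Let x be the number of squares; then F = 7 + x.
Edge–face incidences: 2E = 6·7 + 4·x = 42 + 4x.
Every vertex has degree 3, so 3V = 2E.
Euler: V − E + F = 2 ⇒ (2E)/3 − E + (7 + x) = 2.
Multiply by 6: 2·(2E) − 3·(2E) + 6·(7 + x) = 12, i.e. 42 + 6x − (42 + 4x) = 12.
Collecting terms: 2x = 12, so x = 6.
Then 2E = 42 + 4·6 = 66, so E = 33, V = 2E/3 = 22, F = 7 + 6 = 13.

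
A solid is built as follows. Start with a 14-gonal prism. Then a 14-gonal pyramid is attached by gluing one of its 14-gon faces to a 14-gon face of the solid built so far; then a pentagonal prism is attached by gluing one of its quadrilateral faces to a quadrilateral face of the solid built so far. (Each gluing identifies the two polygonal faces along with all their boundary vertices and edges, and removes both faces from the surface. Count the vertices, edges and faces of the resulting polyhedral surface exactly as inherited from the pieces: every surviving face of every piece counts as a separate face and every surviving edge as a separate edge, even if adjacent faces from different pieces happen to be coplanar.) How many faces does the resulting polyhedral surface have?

A 14-gonal prism: V=28, E=42, F=16.
Attach a 14-gonal pyramid (V=15, E=28, F=15) along a 14-gon: merge 14 vertices and 14 edges, delete both glued faces → V=29, E=56, F=29.
Attach a pentagonal prism (V=10, E=15, F=7) along a 4-gon: merge 4 vertices and 4 edges, delete both glued faces → V=35, E=67, F=34.
Check: V − E + F = 35 − 67 + 34 = 2.

34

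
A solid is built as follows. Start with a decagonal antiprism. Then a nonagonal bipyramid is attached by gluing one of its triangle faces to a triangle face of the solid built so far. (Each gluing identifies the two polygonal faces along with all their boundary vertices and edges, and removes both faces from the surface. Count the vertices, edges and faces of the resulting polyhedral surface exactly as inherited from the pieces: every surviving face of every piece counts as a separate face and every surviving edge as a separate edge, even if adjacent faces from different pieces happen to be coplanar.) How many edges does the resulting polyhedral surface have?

A decagonal antiprism: V=20, E=40, F=22.
Attach a nonagonal bipyramid (V=11, E=27, F=18) along a 3-gon: merge 3 vertices and 3 edges, delete both glued faces → V=28, E=64, F=38.
Check: V − E + F = 28 − 64 + 38 = 2.

64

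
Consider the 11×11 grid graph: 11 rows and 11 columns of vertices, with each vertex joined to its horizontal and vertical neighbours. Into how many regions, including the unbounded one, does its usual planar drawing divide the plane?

The grid has V = 11·11 = 121 vertices and E = 11·10 + 11·10 = 220 edges.
F = 2 − V + E = 2 − 121 + 220 = 101.

101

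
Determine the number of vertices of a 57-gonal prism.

A prism on an n-gon has two n-gon bases and n rectangular sides: V = 2·57 = 114, E = 3·57 = 171, F = 57 + 2 = 59.

114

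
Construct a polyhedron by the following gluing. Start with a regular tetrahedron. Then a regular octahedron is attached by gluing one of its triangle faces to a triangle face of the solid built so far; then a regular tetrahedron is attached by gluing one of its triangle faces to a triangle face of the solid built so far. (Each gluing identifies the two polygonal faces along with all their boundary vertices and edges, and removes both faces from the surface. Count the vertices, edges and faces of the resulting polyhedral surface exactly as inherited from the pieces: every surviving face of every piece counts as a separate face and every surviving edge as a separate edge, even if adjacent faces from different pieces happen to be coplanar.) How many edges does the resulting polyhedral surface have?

18

A regular tetrahedron: V=4, E=6, F=4.
Attach a regular octahedron (V=6, E=12, F=8) along a 3-gon: merge 3 vertices and 3 edges, delete both glued faces → V=7, E=15, F=10.
Attach a regular tetrahedron (V=4, E=6, F=4) along a 3-gon: merge 3 vertices and 3 edges, delete both glued faces → V=8, E=18, F=12.
Check: V − E + F = 8 − 18 + 12 = 2.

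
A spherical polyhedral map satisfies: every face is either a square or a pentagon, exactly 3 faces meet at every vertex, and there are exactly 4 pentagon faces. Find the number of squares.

Let x be the number of squares; then F = 4 + x.
Edge–face incidences: 2E = 5·4 + 4·x = 20 + 4x.
Every vertex has degree 3, so 3V = 2E.
Euler: V − E + F = 2 ⇒ (2E)/3 − E + (4 + x) = 2.
Multiply by 6: 2·(2E) − 3·(2E) + 6·(4 + x) = 12, i.e. 24 + 6x − (20 + 4x) = 12.
Collecting terms: 2x + 4 = 12, so 2x = 8, so x = 4.
Then 2E = 20 + 4·4 = 36, so E = 18, V = 2E/3 = 12, F = 4 + 4 = 8.

4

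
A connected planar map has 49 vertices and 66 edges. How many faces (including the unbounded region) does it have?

Euler's formula for a connected plane graph: V − E + F = 2, so F = 2 − 49 + 66 = 19.

19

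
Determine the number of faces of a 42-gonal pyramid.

A pyramid on an n-gon base has one n-gon and n triangles: V = 42 + 1 = 43, E = 2·42 = 84, F = 42 + 1 = 43.

43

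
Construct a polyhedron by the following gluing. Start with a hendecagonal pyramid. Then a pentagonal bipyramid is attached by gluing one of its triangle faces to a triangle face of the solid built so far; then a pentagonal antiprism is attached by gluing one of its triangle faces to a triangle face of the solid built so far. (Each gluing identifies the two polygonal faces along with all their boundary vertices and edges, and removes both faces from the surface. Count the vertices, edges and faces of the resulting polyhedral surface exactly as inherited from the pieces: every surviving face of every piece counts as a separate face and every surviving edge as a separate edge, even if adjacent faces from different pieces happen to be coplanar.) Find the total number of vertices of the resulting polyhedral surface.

A hendecagonal pyramid: V=12, E=22, F=12.
Attach a pentagonal bipyramid (V=7, E=15, F=10) along a 3-gon: merge 3 vertices and 3 edges, delete both glued faces → V=16, E=34, F=20.
Attach a pentagonal antiprism (V=10, E=20, F=12) along a 3-gon: merge 3 vertices and 3 edges, delete both glued faces → V=23, E=51, F=30.
Check: V − E + F = 23 − 51 + 30 = 2.

23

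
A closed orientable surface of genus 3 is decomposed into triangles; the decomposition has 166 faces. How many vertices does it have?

79

χ = 2 − 2·3 = -4, and every face is a triangle so 3F = 2E.
E = 3·166/2 = 249. Then V = -4 + E − F = -4 + 249 − 166 = 79.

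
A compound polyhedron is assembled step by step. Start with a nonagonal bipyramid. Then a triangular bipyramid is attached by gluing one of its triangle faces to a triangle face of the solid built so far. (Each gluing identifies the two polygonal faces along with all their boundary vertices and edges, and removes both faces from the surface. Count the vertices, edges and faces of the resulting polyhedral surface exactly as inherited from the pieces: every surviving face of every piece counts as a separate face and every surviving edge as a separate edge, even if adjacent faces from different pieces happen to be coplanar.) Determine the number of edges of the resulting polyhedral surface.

33

A nonagonal bipyramid: V=11, E=27, F=18.
Attach a triangular bipyramid (V=5, E=9, F=6) along a 3-gon: merge 3 vertices and 3 edges, delete both glued faces → V=13, E=33, F=22.
Check: V − E + F = 13 − 33 + 22 = 2.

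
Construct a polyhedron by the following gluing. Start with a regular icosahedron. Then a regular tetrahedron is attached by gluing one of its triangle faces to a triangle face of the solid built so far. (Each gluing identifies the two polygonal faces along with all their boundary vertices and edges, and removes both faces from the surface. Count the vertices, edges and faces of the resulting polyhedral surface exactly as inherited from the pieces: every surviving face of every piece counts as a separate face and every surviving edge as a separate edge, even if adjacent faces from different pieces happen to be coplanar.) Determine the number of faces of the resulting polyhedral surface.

22

A regular icosahedron: V=12, E=30, F=20.
Attach a regular tetrahedron (V=4, E=6, F=4) along a 3-gon: merge 3 vertices and 3 edges, delete both glued faces → V=13, E=33, F=22.
Check: V − E + F = 13 − 33 + 22 = 2.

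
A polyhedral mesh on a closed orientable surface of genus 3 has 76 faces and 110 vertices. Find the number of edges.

For a closed orientable surface of genus 3, χ = 2 − 2·3 = -4.
E = V + F − (-4) = 110 + 76 − (-4) = 190.

190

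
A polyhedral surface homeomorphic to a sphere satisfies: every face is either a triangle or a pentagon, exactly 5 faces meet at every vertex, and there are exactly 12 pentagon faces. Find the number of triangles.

80

Let x be the number of triangles; then F = 12 + x.
Edge–face incidences: 2E = 5·12 + 3·x = 60 + 3x.
Every vertex has degree 5, so 5V = 2E.
Euler: V − E + F = 2 ⇒ (2E)/5 − E + (12 + x) = 2.
Multiply by 10: 2·(2E) − 5·(2E) + 10·(12 + x) = 20, i.e. 120 + 10x − 3·(60 + 3x) = 20.
Collecting terms: x − 60 = 20, so x = 80.
Then 2E = 60 + 3·80 = 300, so E = 150, V = 2E/5 = 60, F = 12 + 80 = 92.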